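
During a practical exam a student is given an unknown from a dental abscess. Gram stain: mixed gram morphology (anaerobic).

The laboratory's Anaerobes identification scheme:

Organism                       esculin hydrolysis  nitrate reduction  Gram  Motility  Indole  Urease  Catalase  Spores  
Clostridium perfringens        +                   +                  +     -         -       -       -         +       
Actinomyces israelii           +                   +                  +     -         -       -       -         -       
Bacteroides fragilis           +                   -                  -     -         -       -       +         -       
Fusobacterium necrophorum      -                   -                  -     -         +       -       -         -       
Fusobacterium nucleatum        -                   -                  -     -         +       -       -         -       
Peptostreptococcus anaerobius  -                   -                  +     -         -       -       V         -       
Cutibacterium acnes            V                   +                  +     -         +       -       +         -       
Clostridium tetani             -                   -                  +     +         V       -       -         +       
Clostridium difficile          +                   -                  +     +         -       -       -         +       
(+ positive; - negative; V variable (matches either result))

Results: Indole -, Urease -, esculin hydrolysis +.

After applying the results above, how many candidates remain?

4

Indole -: excludes Fusobacterium necrophorum, Fusobacterium nucleatum, Cutibacterium acnes — 6 left.
Urease -: all 6 remaining candidates are consistent.
esculin hydrolysis +: excludes Peptostreptococcus anaerobius, Clostridium tetani — 4 left.
Still consistent: Actinomyces israelii, Bacteroides fragilis, Clostridium difficile, Clostridium perfringens.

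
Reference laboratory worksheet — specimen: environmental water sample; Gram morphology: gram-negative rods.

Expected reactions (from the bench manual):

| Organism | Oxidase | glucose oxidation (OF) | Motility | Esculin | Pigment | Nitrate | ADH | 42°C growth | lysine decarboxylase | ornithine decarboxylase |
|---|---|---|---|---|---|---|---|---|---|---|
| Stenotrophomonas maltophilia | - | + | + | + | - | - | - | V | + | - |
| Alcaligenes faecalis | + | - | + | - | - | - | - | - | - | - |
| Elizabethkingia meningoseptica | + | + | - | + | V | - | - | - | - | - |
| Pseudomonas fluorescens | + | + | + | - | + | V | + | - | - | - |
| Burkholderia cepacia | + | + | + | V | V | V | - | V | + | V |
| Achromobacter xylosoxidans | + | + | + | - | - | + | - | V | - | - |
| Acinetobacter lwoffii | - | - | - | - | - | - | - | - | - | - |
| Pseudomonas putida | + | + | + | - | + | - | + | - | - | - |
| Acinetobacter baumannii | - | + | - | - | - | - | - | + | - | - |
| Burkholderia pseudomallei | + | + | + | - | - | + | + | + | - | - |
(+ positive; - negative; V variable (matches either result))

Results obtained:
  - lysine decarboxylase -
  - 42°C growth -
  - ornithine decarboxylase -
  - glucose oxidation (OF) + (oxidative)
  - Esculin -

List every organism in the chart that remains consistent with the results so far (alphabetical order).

ornithine decarboxylase -: all 10 remaining candidates are consistent.
lysine decarboxylase -: excludes Stenotrophomonas maltophilia, Burkholderia cepacia — 8 left.
Esculin -: excludes Elizabethkingia meningoseptica — 7 left.
42°C growth -: excludes Acinetobacter baumannii, Burkholderia pseudomallei — 5 left.
glucose oxidation (OF) +: excludes Alcaligenes faecalis, Acinetobacter lwoffii — 3 left.

Achromobacter xylosoxidans, Pseudomonas fluorescens, Pseudomonas putida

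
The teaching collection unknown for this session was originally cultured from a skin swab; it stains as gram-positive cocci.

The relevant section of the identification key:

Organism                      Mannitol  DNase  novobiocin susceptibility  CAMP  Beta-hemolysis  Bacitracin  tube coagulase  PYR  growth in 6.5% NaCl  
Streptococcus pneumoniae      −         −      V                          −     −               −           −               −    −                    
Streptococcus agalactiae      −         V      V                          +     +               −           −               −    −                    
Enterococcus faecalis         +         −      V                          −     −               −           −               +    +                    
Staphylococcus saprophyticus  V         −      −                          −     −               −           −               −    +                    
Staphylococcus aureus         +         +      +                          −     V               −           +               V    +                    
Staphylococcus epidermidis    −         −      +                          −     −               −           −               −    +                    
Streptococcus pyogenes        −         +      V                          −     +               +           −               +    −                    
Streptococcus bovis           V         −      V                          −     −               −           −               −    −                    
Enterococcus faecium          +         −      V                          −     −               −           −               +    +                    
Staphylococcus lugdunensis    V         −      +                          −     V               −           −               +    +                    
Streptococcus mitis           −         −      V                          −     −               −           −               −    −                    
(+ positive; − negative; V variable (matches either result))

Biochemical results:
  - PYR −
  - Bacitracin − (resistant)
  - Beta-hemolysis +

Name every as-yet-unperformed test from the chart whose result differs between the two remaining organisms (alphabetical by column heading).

Beta-hemolysis +: excludes 7 organisms — 4 left.
Bacitracin −: excludes Streptococcus pyogenes — 3 left.
PYR −: excludes Staphylococcus lugdunensis — 2 left.
Two candidates remain: Staphylococcus aureus and Streptococcus agalactiae.
  Mannitol: Staphylococcus aureus +, Streptococcus agalactiae − — discriminates.
  DNase: + vs V — variable for at least one, does not separate.
  novobiocin susceptibility: + vs V — variable for at least one, does not separate.
  CAMP: Staphylococcus aureus −, Streptococcus agalactiae + — discriminates.
  tube coagulase: Staphylococcus aureus +, Streptococcus agalactiae − — discriminates.
  growth in 6.5% NaCl: Staphylococcus aureus +, Streptococcus agalactiae − — discriminates.

CAMP, growth in 6.5% NaCl, Mannitol, tube coagulase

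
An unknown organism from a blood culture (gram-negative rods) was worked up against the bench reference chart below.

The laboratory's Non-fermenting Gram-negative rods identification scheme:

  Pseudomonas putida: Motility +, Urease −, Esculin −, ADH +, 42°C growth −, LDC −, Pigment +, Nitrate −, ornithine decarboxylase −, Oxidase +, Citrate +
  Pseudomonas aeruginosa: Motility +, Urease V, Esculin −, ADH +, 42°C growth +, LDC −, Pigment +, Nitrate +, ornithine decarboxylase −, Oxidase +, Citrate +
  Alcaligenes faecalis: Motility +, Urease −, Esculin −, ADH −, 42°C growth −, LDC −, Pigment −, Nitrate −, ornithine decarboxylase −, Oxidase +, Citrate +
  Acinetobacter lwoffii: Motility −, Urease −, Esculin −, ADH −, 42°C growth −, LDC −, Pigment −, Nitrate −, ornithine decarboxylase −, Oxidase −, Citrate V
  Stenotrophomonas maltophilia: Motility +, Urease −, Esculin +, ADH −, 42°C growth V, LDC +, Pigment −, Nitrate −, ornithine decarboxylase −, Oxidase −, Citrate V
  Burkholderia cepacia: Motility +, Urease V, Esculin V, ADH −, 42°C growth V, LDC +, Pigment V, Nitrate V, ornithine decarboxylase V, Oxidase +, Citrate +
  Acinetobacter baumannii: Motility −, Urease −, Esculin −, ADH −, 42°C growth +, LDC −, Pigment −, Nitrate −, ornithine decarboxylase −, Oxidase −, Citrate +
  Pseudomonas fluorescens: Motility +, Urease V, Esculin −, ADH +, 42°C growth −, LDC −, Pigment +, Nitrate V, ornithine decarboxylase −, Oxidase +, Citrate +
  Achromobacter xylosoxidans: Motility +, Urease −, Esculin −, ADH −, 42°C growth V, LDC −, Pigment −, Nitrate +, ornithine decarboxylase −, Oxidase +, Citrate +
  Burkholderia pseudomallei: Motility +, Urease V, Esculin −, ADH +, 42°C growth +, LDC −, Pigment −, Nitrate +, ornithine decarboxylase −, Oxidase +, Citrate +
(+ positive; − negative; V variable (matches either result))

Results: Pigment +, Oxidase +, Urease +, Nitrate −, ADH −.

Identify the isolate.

Nitrate −: excludes Pseudomonas aeruginosa, Achromobacter xylosoxidans, Burkholderia pseudomallei — 7 left.
Urease +: excludes 5 organisms — 2 left.
Pigment +: all 2 remaining candidates are consistent.
ADH −: excludes Pseudomonas fluorescens — 1 left.
Oxidase +: the one remaining candidate is consistent.

Burkholderia cepacia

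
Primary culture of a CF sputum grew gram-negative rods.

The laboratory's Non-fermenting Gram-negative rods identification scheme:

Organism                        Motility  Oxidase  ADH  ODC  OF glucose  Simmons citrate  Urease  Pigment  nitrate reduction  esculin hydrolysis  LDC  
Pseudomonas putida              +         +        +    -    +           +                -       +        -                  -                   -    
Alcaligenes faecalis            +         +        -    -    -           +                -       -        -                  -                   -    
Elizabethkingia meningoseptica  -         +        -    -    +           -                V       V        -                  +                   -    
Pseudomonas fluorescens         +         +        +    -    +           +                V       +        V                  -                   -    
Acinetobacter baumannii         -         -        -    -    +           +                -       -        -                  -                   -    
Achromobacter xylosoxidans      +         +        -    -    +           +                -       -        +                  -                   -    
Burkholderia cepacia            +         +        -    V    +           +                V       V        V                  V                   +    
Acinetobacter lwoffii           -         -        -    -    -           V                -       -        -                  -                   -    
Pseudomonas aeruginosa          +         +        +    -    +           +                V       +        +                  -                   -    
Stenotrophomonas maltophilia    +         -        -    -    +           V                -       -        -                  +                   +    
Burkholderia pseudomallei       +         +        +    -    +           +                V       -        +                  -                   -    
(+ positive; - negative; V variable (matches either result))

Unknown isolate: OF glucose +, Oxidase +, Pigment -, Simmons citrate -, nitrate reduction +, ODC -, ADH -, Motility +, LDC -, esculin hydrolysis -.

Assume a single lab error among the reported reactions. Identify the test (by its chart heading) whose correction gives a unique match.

As reported, no row in the chart matches all 10 reactions.
Reversing esculin hydrolysis → still no organism matches.
Reversing Oxidase → still no organism matches.
Reversing ODC → still no organism matches.
Reversing ADH → still no organism matches.
Reversing LDC → still no organism matches.
Reversing Simmons citrate (to +) → unique match: Achromobacter xylosoxidans.
Reversing OF glucose → still no organism matches.
Reversing nitrate reduction → still no organism matches.
Reversing Pigment → still no organism matches.
Reversing Motility → still no organism matches.

Simmons citrate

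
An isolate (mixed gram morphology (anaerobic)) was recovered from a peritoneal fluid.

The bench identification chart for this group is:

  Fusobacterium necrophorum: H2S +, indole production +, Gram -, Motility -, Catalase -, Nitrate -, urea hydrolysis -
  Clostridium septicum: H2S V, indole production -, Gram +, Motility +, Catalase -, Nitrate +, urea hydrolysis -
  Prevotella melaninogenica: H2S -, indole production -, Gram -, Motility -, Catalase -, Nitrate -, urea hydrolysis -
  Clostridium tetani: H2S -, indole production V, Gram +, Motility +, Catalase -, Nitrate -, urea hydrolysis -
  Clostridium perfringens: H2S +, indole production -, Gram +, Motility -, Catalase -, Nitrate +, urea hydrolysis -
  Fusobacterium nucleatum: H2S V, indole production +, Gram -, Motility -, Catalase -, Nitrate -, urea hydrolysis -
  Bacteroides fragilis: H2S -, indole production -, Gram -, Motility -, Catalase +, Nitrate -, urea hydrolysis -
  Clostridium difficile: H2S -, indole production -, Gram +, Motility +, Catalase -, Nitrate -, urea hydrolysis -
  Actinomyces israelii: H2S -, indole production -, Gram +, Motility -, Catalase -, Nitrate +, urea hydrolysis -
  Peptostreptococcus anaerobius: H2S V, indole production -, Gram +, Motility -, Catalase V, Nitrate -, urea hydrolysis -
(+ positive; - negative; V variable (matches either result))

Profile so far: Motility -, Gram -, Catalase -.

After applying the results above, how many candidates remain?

Motility -: excludes Clostridium septicum, Clostridium tetani, Clostridium difficile — 7 left.
Catalase -: excludes Bacteroides fragilis — 6 left.
Gram -: excludes Clostridium perfringens, Actinomyces israelii, Peptostreptococcus anaerobius — 3 left.
Still consistent: Fusobacterium necrophorum, Fusobacterium nucleatum, Prevotella melaninogenica.

3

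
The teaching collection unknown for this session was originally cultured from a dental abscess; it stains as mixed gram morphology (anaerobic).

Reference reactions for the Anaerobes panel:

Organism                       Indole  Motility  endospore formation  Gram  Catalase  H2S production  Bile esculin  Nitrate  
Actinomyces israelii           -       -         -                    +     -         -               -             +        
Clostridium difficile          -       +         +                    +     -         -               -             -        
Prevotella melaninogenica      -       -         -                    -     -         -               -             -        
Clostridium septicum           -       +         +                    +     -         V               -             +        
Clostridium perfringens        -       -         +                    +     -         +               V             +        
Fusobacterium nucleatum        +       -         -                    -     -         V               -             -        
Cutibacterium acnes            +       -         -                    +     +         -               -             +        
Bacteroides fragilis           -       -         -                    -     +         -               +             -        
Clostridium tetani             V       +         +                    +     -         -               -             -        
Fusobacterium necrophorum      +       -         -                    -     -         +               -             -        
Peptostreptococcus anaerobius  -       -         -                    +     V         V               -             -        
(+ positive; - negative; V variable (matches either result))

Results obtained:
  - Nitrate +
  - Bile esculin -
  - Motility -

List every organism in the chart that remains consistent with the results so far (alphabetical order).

Actinomyces israelii, Clostridium perfringens, Cutibacterium acnes

Bile esculin -: excludes Bacteroides fragilis — 10 left.
Nitrate +: excludes 6 organisms — 4 left.
Motility -: excludes Clostridium septicum — 3 left.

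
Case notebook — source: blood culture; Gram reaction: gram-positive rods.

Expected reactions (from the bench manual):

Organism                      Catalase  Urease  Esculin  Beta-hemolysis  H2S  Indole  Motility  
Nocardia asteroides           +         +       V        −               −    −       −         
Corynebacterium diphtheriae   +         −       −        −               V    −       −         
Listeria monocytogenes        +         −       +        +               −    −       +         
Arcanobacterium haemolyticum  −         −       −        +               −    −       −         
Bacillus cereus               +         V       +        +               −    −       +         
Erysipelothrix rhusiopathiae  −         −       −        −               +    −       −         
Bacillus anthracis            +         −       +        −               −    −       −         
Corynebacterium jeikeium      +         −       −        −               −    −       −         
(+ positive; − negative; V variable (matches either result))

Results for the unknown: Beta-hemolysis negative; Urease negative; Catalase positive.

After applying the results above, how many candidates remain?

Urease −: excludes Nocardia asteroides — 7 left.
Beta-hemolysis −: excludes Listeria monocytogenes, Arcanobacterium haemolyticum, Bacillus cereus — 4 left.
Catalase +: excludes Erysipelothrix rhusiopathiae — 3 left.
Still consistent: Bacillus anthracis, Corynebacterium diphtheriae, Corynebacterium jeikeium.

3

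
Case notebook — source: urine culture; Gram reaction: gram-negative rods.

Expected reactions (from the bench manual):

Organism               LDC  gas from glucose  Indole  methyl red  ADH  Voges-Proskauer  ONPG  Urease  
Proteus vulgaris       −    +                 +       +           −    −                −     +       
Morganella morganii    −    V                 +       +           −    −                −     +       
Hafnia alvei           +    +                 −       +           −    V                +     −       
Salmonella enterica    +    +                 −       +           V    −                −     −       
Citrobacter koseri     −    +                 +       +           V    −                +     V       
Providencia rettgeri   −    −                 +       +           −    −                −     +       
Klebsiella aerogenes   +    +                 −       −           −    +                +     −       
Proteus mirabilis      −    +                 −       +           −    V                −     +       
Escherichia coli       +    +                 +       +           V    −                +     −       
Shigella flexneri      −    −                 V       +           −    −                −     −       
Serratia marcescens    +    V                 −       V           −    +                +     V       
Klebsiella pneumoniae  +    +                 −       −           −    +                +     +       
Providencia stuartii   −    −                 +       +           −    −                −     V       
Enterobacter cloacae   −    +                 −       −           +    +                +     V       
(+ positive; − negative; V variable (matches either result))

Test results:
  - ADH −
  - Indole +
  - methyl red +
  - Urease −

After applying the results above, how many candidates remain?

Indole +: excludes 7 organisms — 7 left.
methyl red +: all 7 remaining candidates are consistent.
ADH −: all 7 remaining candidates are consistent.
Urease −: excludes Proteus vulgaris, Morganella morganii, Providencia rettgeri — 4 left.
Still consistent: Citrobacter koseri, Escherichia coli, Providencia stuartii, Shigella flexneri.

4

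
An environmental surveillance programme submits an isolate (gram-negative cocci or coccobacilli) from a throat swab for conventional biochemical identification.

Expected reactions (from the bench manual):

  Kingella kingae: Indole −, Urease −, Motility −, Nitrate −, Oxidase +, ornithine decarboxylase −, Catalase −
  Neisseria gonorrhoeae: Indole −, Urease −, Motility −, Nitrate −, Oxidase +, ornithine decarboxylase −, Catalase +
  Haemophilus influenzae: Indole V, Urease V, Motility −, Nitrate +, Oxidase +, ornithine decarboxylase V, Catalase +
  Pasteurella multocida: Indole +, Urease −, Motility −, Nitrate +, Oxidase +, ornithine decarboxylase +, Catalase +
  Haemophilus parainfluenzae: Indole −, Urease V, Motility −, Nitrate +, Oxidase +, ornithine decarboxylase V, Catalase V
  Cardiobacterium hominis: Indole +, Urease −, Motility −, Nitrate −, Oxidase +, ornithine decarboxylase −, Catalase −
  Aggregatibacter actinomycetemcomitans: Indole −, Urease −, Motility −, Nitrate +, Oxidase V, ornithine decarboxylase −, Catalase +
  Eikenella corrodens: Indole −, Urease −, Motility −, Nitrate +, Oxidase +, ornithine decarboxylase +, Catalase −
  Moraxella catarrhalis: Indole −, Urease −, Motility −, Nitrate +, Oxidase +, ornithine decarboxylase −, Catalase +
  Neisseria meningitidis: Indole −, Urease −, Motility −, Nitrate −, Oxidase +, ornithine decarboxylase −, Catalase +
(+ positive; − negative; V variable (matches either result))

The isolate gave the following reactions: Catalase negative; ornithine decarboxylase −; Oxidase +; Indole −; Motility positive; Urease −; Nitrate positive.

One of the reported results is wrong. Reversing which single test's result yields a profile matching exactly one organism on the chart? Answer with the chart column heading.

As reported, no row in the chart matches all 7 reactions.
Reversing Indole → still no organism matches.
Reversing Oxidase → still no organism matches.
Reversing Urease → still no organism matches.
Reversing Nitrate → still no organism matches.
Reversing Motility (to −) → unique match: Haemophilus parainfluenzae.
Reversing Catalase → still no organism matches.
Reversing ornithine decarboxylase → still no organism matches.

Motility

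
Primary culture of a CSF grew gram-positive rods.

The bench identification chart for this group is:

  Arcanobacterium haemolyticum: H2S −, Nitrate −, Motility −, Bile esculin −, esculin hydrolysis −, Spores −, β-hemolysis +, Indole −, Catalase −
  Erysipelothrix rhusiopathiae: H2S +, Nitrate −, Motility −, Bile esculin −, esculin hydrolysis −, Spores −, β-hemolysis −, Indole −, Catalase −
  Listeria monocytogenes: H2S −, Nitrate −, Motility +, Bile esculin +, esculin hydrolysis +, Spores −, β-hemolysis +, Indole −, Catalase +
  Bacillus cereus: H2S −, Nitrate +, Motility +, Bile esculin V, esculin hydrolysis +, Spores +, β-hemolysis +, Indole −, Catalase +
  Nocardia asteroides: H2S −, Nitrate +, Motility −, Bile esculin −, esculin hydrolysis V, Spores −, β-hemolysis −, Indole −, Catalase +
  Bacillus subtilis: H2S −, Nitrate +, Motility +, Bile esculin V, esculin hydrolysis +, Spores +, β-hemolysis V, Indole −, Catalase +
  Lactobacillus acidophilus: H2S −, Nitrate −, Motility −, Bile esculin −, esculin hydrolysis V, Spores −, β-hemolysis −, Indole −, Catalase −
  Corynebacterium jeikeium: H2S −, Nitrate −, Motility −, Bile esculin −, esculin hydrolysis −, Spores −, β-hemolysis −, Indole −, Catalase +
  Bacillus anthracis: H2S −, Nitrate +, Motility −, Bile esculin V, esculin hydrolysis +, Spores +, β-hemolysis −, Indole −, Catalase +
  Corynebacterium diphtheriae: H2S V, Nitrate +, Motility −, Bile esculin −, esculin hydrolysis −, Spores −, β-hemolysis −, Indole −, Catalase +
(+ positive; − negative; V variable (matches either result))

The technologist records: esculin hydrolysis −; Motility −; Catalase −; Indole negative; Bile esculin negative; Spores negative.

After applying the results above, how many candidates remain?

Spores −: excludes Bacillus cereus, Bacillus subtilis, Bacillus anthracis — 7 left.
Motility −: excludes Listeria monocytogenes — 6 left.
esculin hydrolysis −: all 6 remaining candidates are consistent.
Bile esculin −: all 6 remaining candidates are consistent.
Indole −: all 6 remaining candidates are consistent.
Catalase −: excludes Nocardia asteroides, Corynebacterium jeikeium, Corynebacterium diphtheriae — 3 left.
Still consistent: Arcanobacterium haemolyticum, Erysipelothrix rhusiopathiae, Lactobacillus acidophilus.

3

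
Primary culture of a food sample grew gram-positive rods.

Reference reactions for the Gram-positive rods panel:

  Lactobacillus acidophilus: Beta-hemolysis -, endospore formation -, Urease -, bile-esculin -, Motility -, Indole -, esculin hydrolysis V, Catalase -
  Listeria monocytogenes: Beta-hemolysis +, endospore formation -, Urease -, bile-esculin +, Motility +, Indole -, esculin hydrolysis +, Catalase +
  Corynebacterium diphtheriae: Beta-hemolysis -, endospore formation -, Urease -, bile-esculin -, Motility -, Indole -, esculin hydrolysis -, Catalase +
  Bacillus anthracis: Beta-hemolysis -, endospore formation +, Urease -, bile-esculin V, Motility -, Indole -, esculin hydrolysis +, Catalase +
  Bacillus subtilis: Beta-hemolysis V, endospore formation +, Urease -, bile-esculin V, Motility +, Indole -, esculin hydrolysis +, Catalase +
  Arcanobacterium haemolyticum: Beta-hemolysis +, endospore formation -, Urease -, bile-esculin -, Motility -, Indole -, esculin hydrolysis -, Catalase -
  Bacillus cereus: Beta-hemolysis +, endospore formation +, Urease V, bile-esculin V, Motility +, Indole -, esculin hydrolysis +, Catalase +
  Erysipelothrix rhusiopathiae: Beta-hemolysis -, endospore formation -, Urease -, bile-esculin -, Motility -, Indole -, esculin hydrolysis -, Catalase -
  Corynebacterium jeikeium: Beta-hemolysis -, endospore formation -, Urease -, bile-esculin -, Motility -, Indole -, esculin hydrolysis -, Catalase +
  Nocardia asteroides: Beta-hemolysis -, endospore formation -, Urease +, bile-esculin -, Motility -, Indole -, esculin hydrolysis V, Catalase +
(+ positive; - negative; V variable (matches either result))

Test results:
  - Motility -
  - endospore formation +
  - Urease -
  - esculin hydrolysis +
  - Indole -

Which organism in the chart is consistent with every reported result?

Motility -: excludes Listeria monocytogenes, Bacillus subtilis, Bacillus cereus — 7 left.
endospore formation +: excludes 6 organisms — 1 left.
Indole -: the one remaining candidate is consistent.
Urease -: the one remaining candidate is consistent.
esculin hydrolysis +: the one remaining candidate is consistent.

Bacillus anthracis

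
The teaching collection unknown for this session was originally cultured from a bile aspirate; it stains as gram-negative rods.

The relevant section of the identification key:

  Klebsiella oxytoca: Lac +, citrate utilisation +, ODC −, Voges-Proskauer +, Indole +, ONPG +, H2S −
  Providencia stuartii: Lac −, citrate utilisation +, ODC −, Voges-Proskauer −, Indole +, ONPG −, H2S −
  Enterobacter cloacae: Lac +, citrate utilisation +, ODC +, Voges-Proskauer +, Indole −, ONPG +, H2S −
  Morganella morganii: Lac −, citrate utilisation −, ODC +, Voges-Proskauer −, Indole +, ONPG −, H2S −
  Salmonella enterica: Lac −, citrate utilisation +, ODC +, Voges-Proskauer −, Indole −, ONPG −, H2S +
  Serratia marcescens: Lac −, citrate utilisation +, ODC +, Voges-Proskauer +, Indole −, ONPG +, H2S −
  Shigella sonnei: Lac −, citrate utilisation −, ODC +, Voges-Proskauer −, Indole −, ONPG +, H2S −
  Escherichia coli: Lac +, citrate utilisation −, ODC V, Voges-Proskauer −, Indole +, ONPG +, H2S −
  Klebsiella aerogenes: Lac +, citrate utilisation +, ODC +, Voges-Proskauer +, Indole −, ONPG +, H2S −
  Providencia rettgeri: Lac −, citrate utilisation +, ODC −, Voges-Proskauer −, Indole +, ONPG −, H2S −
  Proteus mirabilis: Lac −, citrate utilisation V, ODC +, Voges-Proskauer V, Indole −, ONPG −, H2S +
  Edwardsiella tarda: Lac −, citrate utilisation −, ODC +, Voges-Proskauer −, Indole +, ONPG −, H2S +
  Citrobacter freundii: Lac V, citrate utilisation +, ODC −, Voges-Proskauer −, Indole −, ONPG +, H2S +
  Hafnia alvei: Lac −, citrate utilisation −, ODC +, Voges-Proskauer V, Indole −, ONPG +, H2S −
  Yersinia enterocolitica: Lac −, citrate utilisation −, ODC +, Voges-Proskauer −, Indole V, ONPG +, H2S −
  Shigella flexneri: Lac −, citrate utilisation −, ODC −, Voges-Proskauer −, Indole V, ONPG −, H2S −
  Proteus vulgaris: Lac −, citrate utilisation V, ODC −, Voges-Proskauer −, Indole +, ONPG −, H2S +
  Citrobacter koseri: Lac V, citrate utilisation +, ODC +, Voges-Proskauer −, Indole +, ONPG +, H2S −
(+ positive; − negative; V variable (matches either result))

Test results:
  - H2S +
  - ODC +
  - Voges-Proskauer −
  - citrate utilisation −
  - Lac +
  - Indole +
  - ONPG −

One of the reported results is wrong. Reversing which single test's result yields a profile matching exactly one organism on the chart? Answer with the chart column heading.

As reported, no row in the chart matches all 7 reactions.
Reversing Lac (to −) → unique match: Edwardsiella tarda.
Reversing ONPG → still no organism matches.
Reversing Voges-Proskauer → still no organism matches.
Reversing ODC → still no organism matches.
Reversing citrate utilisation → still no organism matches.
Reversing Indole → still no organism matches.
Reversing H2S → still no organism matches.

Lac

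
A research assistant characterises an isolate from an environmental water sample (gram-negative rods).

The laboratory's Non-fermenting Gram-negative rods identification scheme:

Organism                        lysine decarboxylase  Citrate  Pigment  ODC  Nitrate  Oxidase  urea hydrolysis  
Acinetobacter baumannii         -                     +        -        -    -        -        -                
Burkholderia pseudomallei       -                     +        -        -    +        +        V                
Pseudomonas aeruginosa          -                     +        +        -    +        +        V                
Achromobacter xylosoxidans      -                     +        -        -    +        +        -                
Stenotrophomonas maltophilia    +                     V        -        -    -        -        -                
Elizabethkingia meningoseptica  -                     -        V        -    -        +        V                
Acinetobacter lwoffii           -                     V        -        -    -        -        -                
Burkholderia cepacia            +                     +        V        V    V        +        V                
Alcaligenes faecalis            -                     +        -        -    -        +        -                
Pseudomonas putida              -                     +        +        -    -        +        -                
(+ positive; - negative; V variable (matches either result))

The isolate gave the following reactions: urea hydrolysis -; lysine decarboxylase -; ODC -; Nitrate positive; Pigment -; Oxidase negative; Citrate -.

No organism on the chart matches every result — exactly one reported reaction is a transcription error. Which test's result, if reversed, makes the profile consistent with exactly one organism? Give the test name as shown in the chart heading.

Nitrate

As reported, no row in the chart matches all 7 reactions.
Reversing Citrate → still no organism matches.
Reversing Oxidase → still no organism matches.
Reversing lysine decarboxylase → still no organism matches.
Reversing urea hydrolysis → still no organism matches.
Reversing Nitrate (to -) → unique match: Acinetobacter lwoffii.
Reversing ODC → still no organism matches.
Reversing Pigment → still no organism matches.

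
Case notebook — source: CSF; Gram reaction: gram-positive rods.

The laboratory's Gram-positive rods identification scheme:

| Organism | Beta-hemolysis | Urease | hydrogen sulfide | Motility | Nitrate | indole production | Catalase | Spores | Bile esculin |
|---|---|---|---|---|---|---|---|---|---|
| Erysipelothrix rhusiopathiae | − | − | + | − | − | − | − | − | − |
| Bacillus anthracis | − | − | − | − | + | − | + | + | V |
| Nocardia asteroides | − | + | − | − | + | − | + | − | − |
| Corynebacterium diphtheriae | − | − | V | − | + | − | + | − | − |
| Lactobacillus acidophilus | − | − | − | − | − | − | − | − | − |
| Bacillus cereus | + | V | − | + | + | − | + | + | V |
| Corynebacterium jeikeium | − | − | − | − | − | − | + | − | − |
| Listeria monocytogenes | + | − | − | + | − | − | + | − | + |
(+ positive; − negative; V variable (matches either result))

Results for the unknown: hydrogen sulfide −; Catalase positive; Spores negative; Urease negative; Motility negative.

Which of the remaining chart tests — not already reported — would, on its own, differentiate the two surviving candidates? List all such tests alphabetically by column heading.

Nitrate

Spores −: excludes Bacillus anthracis, Bacillus cereus — 6 left.
Urease −: excludes Nocardia asteroides — 5 left.
Motility −: excludes Listeria monocytogenes — 4 left.
hydrogen sulfide −: excludes Erysipelothrix rhusiopathiae — 3 left.
Catalase +: excludes Lactobacillus acidophilus — 2 left.
Two candidates remain: Corynebacterium diphtheriae and Corynebacterium jeikeium.
  Beta-hemolysis: − vs − — same for both, does not separate.
  Nitrate: Corynebacterium diphtheriae +, Corynebacterium jeikeium − — discriminates.
  indole production: − vs − — same for both, does not separate.
  Bile esculin: − vs − — same for both, does not separate.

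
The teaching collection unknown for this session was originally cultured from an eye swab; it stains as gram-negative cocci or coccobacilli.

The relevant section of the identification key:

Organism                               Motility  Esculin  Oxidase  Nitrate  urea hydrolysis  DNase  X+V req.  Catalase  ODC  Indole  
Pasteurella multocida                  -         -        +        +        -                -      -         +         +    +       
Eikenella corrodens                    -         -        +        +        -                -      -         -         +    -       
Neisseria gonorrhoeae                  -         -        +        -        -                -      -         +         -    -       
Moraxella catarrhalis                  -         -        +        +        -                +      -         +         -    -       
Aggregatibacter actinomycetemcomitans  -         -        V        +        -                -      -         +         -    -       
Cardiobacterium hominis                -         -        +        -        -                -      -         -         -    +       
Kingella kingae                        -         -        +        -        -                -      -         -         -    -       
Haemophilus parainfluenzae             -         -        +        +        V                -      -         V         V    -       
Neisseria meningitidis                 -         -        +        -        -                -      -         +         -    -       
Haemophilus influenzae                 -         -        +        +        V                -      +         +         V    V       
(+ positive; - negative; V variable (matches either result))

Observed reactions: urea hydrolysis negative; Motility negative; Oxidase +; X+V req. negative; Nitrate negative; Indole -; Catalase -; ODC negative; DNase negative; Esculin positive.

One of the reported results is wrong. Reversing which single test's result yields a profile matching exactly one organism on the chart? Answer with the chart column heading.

As reported, no row in the chart matches all 10 reactions.
Reversing X+V req. → still no organism matches.
Reversing Indole → still no organism matches.
Reversing Oxidase → still no organism matches.
Reversing ODC → still no organism matches.
Reversing Catalase → still no organism matches.
Reversing urea hydrolysis → still no organism matches.
Reversing DNase → still no organism matches.
Reversing Nitrate → still no organism matches.
Reversing Motility → still no organism matches.
Reversing Esculin (to -) → unique match: Kingella kingae.

Esculin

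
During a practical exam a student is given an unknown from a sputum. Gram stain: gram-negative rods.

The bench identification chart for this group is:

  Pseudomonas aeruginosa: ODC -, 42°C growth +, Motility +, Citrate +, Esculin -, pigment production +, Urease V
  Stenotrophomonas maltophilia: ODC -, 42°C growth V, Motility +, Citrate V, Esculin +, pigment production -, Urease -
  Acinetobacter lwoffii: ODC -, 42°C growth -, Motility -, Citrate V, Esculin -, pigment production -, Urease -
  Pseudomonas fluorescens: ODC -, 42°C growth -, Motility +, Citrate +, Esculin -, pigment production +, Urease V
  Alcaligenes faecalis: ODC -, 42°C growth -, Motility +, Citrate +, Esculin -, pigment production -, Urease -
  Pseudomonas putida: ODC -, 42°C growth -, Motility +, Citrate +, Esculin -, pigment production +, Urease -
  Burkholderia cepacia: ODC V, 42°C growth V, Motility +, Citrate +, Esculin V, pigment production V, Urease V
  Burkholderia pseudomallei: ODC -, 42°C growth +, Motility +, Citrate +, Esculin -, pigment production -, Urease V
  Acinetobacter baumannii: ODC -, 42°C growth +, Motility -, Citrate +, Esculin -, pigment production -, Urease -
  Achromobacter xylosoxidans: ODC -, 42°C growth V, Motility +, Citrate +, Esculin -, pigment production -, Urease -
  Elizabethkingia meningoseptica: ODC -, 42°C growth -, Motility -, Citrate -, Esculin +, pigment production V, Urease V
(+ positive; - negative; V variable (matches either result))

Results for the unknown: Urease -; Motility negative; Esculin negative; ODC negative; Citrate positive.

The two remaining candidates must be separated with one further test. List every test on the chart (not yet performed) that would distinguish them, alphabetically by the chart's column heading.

ODC -: all 11 remaining candidates are consistent.
Esculin -: excludes Stenotrophomonas maltophilia, Elizabethkingia meningoseptica — 9 left.
Urease -: all 9 remaining candidates are consistent.
Citrate +: all 9 remaining candidates are consistent.
Motility -: excludes 7 organisms — 2 left.
Two candidates remain: Acinetobacter baumannii and Acinetobacter lwoffii.
  42°C growth: Acinetobacter baumannii +, Acinetobacter lwoffii - — discriminates.
  pigment production: - vs - — same for both, does not separate.

42°C growth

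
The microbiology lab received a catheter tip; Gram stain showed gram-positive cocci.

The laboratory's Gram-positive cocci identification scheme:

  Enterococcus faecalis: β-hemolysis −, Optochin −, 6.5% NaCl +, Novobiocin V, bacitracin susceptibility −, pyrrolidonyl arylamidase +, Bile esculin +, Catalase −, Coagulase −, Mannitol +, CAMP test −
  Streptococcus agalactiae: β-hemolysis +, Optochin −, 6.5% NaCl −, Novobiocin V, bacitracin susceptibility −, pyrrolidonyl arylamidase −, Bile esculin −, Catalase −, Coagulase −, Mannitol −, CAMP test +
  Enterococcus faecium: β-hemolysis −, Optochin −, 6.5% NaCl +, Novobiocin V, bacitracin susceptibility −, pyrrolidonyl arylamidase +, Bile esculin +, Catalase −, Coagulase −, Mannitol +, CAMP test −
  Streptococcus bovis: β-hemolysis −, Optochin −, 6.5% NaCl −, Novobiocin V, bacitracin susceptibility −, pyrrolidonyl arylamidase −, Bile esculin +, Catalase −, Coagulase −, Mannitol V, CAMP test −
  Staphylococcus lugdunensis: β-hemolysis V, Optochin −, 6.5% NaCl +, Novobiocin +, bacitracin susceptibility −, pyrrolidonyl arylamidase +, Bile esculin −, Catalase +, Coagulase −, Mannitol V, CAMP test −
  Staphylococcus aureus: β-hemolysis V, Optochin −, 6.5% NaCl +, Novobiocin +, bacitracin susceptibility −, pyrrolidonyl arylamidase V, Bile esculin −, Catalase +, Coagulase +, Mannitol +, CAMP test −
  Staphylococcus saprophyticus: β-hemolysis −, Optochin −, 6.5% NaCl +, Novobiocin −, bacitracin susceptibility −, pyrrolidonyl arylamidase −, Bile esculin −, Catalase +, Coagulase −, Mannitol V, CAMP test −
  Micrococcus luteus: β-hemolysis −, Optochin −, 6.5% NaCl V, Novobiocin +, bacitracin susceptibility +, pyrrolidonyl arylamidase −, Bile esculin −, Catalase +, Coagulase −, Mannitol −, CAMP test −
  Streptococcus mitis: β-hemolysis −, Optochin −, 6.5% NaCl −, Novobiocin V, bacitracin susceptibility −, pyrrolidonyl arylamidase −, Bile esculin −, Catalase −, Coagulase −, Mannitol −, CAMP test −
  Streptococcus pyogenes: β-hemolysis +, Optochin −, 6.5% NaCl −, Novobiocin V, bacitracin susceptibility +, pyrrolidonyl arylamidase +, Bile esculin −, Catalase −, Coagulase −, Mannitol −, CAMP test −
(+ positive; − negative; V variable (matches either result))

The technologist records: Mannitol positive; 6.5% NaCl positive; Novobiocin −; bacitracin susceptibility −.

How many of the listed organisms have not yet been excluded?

bacitracin susceptibility −: excludes Micrococcus luteus, Streptococcus pyogenes — 8 left.
Mannitol +: excludes Streptococcus agalactiae, Streptococcus mitis — 6 left.
Novobiocin −: excludes Staphylococcus lugdunensis, Staphylococcus aureus — 4 left.
6.5% NaCl +: excludes Streptococcus bovis — 3 left.
Still consistent: Enterococcus faecalis, Enterococcus faecium, Staphylococcus saprophyticus.

3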